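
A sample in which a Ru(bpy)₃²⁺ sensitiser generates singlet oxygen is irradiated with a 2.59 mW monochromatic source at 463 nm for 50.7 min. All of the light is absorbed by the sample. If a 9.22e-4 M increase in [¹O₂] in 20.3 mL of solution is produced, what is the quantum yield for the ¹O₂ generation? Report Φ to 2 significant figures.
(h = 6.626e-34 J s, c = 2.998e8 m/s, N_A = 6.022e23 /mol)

Φ = 0.61

Product: (9.22e-4 M)(0.0203 L) = 1.872e-5 mol.
Photon energy at 463 nm: hc/λ = (6.626e-34)(2.998e8)/(463e-9) = 4.290e-19 J.
Energy delivered: (2.59 mW)(3042 s) = 7.879 J.
Photons incident: 7.879 / 4.290e-19 = 1.837e19, i.e. 1.837e19/6.022e23 = 3.050e-5 mol.
Φ = 1.872e-5 mol / 3.050e-5 mol photons = 0.61.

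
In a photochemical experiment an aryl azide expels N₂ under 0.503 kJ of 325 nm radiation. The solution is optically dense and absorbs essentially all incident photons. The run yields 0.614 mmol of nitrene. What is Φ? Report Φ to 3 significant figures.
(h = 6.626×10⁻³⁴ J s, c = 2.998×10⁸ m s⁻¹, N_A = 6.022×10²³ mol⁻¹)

Product: 0.614 mmol = 6.14×10⁻⁴ mol.
Photon energy at 325 nm: hc/λ = (6.626×10⁻³⁴)(2.998×10⁸)/(325×10⁻⁹) = 6.112×10⁻¹⁹ J.
Incident energy: 0.503 kJ = 503 J.
Photons incident: 503 / 6.112×10⁻¹⁹ = 8.230×10²⁰, i.e. 8.230×10²⁰/6.022×10²³ = 0.001367 mol.
Φ = 6.14×10⁻⁴ mol / 0.001367 mol photons = 0.449.

Φ = 0.449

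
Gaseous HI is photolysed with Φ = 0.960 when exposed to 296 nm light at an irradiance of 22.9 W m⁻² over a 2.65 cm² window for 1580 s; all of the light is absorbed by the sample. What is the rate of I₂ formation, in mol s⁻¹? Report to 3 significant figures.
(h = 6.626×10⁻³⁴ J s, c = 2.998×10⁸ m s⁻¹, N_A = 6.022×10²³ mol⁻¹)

1.44×10⁻⁸ mol s⁻¹

Photon energy at 296 nm: hc/λ = (6.626×10⁻³⁴)(2.998×10⁸)/(296×10⁻⁹) = 6.711×10⁻¹⁹ J.
Energy delivered: (22.9 W m⁻²)(2.65×10⁻⁴ m²)(1580 s) = 9.588 J.
Photons incident: 9.588 / 6.711×10⁻¹⁹ = 1.429×10¹⁹, i.e. 1.429×10¹⁹/6.022×10²³ = 2.373×10⁻⁵ mol.
Product formed: 0.960 × 2.373×10⁻⁵ = 2.278×10⁻⁵ mol.
Rate: 2.278×10⁻⁵ / 1580 s = 1.44×10⁻⁸ mol s⁻¹.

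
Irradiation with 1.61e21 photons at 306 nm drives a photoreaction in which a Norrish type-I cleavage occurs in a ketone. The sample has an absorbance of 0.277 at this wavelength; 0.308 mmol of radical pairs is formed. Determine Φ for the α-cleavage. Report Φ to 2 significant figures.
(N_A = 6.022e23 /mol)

Φ = 0.24

Product: 0.308 mmol = 3.08e-4 mol.
Moles of photons: 1.61e21 / 6.022e23 = 0.002674 mol.
Fraction absorbed: 1 − 10^(−0.277) = 0.4716.
Photons absorbed: 0.4716 × 0.002674 = 0.001261 mol.
Φ = 3.08e-4 mol / 0.001261 mol photons = 0.24.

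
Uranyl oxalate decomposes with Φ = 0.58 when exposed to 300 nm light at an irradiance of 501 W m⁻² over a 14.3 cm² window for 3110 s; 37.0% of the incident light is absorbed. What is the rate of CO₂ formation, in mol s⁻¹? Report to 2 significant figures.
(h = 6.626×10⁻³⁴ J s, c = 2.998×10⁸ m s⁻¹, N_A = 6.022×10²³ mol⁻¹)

Photon energy at 300 nm: hc/λ = (6.626×10⁻³⁴)(2.998×10⁸)/(300×10⁻⁹) = 6.622×10⁻¹⁹ J.
Energy delivered: (501 W m⁻²)(14.3×10⁻⁴ m²)(3110 s) = 2228 J.
Photons incident: 2228 / 6.622×10⁻¹⁹ = 3.365×10²¹, i.e. 3.365×10²¹/6.022×10²³ = 0.005588 mol.
Photons absorbed: 0.370 × 0.005588 = 0.002068 mol.
Product formed: 0.58 × 0.002068 = 0.001199 mol.
Rate: 0.001199 / 3110 s = 3.9×10⁻⁷ mol s⁻¹.

3.9×10⁻⁷ mol s⁻¹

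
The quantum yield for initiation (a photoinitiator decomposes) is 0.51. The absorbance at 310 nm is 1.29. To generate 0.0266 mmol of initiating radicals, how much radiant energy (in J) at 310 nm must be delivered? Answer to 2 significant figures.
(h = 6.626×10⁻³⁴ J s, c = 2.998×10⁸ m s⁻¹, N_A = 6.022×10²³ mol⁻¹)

21 J

Product: 0.0266 mmol = 2.66×10⁻⁵ mol.
Photons that must be absorbed: 2.66×10⁻⁵ / 0.51 = 5.216×10⁻⁵ mol.
Fraction absorbed: 1 − 10^(−1.29) = 0.9487.
Incident photons needed: 5.216×10⁻⁵ / 0.9487 = 5.498×10⁻⁵ mol.
Photon energy: hc/λ = 6.408×10⁻¹⁹ J; per mole, 3.859×10⁵ J mol⁻¹.
Energy required: 5.498×10⁻⁵ × 3.859×10⁵ = 21 J.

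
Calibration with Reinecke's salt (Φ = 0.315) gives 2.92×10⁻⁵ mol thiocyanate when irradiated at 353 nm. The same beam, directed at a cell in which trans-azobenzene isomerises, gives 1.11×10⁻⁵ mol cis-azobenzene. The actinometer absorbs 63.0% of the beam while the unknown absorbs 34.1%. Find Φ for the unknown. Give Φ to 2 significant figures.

Φ = 0.22

Photons absorbed by the actinometer: 2.92×10⁻⁵ / 0.315 = 9.270×10⁻⁵ mol.
Incident flux: 9.270×10⁻⁵ / 0.630 = 1.471×10⁻⁴ einstein.
Absorbed by unknown: 0.341 × 1.471×10⁻⁴ = 5.016×10⁻⁵ mol.
Φ(unknown) = 1.11×10⁻⁵ / 5.016×10⁻⁵ = 0.22.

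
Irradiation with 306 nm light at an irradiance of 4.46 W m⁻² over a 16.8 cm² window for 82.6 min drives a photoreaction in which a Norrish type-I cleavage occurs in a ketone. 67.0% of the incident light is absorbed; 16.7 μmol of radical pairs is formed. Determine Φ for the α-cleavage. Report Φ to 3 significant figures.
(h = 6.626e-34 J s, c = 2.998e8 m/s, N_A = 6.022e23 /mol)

Φ = 0.262

Product: 16.7 μmol = 1.67e-5 mol.
Photon energy at 306 nm: hc/λ = (6.626e-34)(2.998e8)/(306e-9) = 6.492e-19 J.
Energy delivered: (4.46 W m⁻²)(16.8e-4 m²)(4956 s) = 37.13 J.
Photons incident: 37.13 / 6.492e-19 = 5.719e19, i.e. 5.719e19/6.022e23 = 9.497e-5 mol.
Photons absorbed: 0.670 × 9.497e-5 = 6.363e-5 mol.
Φ = 1.67e-5 mol / 6.363e-5 mol photons = 0.262.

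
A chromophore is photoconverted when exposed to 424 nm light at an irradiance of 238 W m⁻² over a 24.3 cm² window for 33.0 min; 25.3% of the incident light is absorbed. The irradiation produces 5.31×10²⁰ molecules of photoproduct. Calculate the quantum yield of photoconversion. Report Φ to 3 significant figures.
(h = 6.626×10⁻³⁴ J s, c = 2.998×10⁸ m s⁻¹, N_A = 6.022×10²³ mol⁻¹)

Product: 5.31×10²⁰ / 6.022×10²³ = 8.818×10⁻⁴ mol.
Photon energy at 424 nm: hc/λ = (6.626×10⁻³⁴)(2.998×10⁸)/(424×10⁻⁹) = 4.685×10⁻¹⁹ J.
Energy delivered: (238 W m⁻²)(24.3×10⁻⁴ m²)(1980 s) = 1145 J.
Photons incident: 1145 / 4.685×10⁻¹⁹ = 2.444×10²¹, i.e. 2.444×10²¹/6.022×10²³ = 0.004058 mol.
Photons absorbed: 0.253 × 0.004058 = 0.001027 mol.
Φ = 8.818×10⁻⁴ mol / 0.001027 mol photons = 0.859.

Φ = 0.859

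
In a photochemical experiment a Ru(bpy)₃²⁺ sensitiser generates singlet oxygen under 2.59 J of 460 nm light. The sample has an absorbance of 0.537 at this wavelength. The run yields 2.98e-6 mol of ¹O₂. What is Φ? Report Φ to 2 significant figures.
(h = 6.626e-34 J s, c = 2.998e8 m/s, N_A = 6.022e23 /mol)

Φ = 0.42

Photon energy at 460 nm: hc/λ = (6.626e-34)(2.998e8)/(460e-9) = 4.318e-19 J.
Photons incident: 2.59 / 4.318e-19 = 5.998e18, i.e. 5.998e18/6.022e23 = 9.960e-6 mol.
Fraction absorbed: 1 − 10^(−0.537) = 0.7096.
Photons absorbed: 0.7096 × 9.960e-6 = 7.068e-6 mol.
Φ = 2.98e-6 mol / 7.068e-6 mol photons = 0.42.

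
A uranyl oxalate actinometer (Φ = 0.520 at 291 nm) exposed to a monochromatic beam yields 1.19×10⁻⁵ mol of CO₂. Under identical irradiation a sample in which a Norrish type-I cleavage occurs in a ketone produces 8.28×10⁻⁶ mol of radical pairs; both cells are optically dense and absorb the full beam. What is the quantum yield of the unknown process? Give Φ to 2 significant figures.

Photons absorbed by the actinometer: 1.19×10⁻⁵ / 0.520 = 2.288×10⁻⁵ mol.
Φ(unknown) = 8.28×10⁻⁶ / 2.288×10⁻⁵ = 0.36.

Φ = 0.36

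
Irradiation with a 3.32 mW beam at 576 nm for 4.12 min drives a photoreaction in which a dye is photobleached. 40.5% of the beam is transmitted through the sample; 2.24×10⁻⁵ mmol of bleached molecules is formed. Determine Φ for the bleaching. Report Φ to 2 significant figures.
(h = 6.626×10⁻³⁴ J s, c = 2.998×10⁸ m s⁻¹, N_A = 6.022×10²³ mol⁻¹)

Product: 2.24×10⁻⁵ mmol = 2.24×10⁻⁸ mol.
Photon energy at 576 nm: hc/λ = (6.626×10⁻³⁴)(2.998×10⁸)/(576×10⁻⁹) = 3.449×10⁻¹⁹ J.
Energy delivered: (3.32 mW)(247.2 s) = 0.8207 J.
Photons incident: 0.8207 / 3.449×10⁻¹⁹ = 2.380×10¹⁸, i.e. 2.380×10¹⁸/6.022×10²³ = 3.952×10⁻⁶ mol.
Fraction absorbed: 1 − 40.5/100 = 0.5950.
Photons absorbed: 0.5950 × 3.952×10⁻⁶ = 2.351×10⁻⁶ mol.
Φ = 2.24×10⁻⁸ mol / 2.351×10⁻⁶ mol photons = 0.0095.

Φ = 0.0095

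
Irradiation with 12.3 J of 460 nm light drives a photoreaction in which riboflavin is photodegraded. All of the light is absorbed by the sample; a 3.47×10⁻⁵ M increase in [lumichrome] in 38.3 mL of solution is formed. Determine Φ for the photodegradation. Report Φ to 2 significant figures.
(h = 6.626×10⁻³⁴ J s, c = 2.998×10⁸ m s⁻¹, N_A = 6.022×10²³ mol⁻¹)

Product: (3.47×10⁻⁵ M)(0.0383 L) = 1.329×10⁻⁶ mol.
Photon energy at 460 nm: hc/λ = (6.626×10⁻³⁴)(2.998×10⁸)/(460×10⁻⁹) = 4.318×10⁻¹⁹ J.
Photons incident: 12.3 / 4.318×10⁻¹⁹ = 2.849×10¹⁹, i.e. 2.849×10¹⁹/6.022×10²³ = 4.731×10⁻⁵ mol.
Φ = 1.329×10⁻⁶ mol / 4.731×10⁻⁵ mol photons = 0.028.

Φ = 0.028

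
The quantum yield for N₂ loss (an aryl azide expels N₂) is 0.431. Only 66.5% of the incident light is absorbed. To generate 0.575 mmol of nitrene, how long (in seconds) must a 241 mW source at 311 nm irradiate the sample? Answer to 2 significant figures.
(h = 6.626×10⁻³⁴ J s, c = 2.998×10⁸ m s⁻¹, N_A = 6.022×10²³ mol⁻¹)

Product: 0.575 mmol = 5.75×10⁻⁴ mol.
Photons that must be absorbed: 5.75×10⁻⁴ / 0.431 = 0.001334 mol.
Incident photons needed: 0.001334 / 0.665 = 0.002006 mol.
Photon energy: hc/λ = 6.387×10⁻¹⁹ J; per mole, 3.846×10⁵ J mol⁻¹.
Energy required: 0.002006 × 3.846×10⁵ = 771.5 J.
Time: 771.5 J / 0.241 W = 3200 s.

t ≈ 3200 s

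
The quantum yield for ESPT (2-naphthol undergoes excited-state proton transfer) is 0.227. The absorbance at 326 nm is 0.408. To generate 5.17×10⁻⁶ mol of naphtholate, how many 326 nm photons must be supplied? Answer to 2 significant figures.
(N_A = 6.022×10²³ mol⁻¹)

2.3×10¹⁹ photons

Photons that must be absorbed: 5.17×10⁻⁶ / 0.227 = 2.278×10⁻⁵ mol.
Fraction absorbed: 1 − 10^(−0.408) = 0.6092.
Incident photons needed: 2.278×10⁻⁵ / 0.6092 = 3.739×10⁻⁵ mol.
Photon count: 3.739×10⁻⁵ × 6.022×10²³ = 2.3×10¹⁹.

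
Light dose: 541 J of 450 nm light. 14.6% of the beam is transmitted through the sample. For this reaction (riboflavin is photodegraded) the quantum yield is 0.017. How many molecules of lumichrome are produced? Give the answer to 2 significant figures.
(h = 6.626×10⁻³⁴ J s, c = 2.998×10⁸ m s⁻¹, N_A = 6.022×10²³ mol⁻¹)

Photon energy at 450 nm: hc/λ = (6.626×10⁻³⁴)(2.998×10⁸)/(450×10⁻⁹) = 4.414×10⁻¹⁹ J.
Photons incident: 541 / 4.414×10⁻¹⁹ = 1.226×10²¹, i.e. 1.226×10²¹/6.022×10²³ = 0.002036 mol.
Fraction absorbed: 1 − 14.6/100 = 0.8540.
Photons absorbed: 0.8540 × 0.002036 = 0.001739 mol.
Product: Φ × n_abs = 0.017 × 0.001739 = 2.956×10⁻⁵ mol.
As a count: 2.956×10⁻⁵ × 6.022×10²³ = 1.8×10¹⁹.

1.8×10¹⁹ molecules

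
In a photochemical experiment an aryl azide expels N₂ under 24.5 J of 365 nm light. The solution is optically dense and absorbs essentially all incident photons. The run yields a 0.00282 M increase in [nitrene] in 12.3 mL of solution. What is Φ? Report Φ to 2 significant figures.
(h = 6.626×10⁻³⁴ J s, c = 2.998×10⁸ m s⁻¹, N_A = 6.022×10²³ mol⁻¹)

Product: (0.00282 M)(0.0123 L) = 3.469×10⁻⁵ mol.
Photon energy at 365 nm: hc/λ = (6.626×10⁻³⁴)(2.998×10⁸)/(365×10⁻⁹) = 5.442×10⁻¹⁹ J.
Photons incident: 24.5 / 5.442×10⁻¹⁹ = 4.502×10¹⁹, i.e. 4.502×10¹⁹/6.022×10²³ = 7.476×10⁻⁵ mol.
Φ = 3.469×10⁻⁵ mol / 7.476×10⁻⁵ mol photons = 0.46.

Φ = 0.46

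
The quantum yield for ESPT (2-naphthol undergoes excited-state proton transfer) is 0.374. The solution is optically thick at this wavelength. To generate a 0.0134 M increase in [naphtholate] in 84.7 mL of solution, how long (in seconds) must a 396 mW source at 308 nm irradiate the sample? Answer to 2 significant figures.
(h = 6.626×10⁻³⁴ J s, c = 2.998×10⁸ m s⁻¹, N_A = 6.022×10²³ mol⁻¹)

t ≈ 3000 s

Product: (0.0134 M)(0.0847 L) = 0.001135 mol.
Photons that must be absorbed: 0.001135 / 0.374 = 0.003035 mol.
Photon energy: hc/λ = 6.450×10⁻¹⁹ J; per mole, 3.884×10⁵ J mol⁻¹.
Energy required: 0.003035 × 3.884×10⁵ = 1179 J.
Time: 1179 J / 0.396 W = 3000 s.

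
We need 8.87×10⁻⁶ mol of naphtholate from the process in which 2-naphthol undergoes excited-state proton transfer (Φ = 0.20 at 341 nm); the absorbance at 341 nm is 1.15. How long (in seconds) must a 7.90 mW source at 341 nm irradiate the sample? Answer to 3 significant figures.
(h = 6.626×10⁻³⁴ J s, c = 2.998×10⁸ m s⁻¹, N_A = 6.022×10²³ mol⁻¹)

Photons that must be absorbed: 8.87×10⁻⁶ / 0.20 = 4.435×10⁻⁵ mol.
Fraction absorbed: 1 − 10^(−1.15) = 0.9292.
Incident photons needed: 4.435×10⁻⁵ / 0.9292 = 4.773×10⁻⁵ mol.
Photon energy: hc/λ = 5.825×10⁻¹⁹ J; per mole, 3.508×10⁵ J mol⁻¹.
Energy required: 4.773×10⁻⁵ × 3.508×10⁵ = 16.74 J.
Time: 16.74 J / 0.0079 W = 2120 s.

t ≈ 2120 s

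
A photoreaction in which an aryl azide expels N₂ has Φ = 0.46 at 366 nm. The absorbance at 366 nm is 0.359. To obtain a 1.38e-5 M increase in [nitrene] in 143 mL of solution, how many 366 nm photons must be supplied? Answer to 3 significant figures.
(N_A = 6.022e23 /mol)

4.59e18 photons

Product: (1.38e-5 M)(0.143 L) = 1.973e-6 mol.
Photons that must be absorbed: 1.973e-6 / 0.46 = 4.289e-6 mol.
Fraction absorbed: 1 − 10^(−0.359) = 0.5625.
Incident photons needed: 4.289e-6 / 0.5625 = 7.625e-6 mol.
Photon count: 7.625e-6 × 6.022e23 = 4.59e18.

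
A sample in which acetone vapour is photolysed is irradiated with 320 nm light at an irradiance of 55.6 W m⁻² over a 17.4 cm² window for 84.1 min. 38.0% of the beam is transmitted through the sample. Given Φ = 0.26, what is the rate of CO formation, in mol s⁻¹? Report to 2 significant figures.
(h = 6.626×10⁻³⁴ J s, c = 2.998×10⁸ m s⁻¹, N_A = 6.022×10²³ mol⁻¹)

Photon energy at 320 nm: hc/λ = (6.626×10⁻³⁴)(2.998×10⁸)/(320×10⁻⁹) = 6.208×10⁻¹⁹ J.
Energy delivered: (55.6 W m⁻²)(17.4×10⁻⁴ m²)(5046 s) = 488.2 J.
Photons incident: 488.2 / 6.208×10⁻¹⁹ = 7.864×10²⁰, i.e. 7.864×10²⁰/6.022×10²³ = 0.001306 mol.
Fraction absorbed: 1 − 38.0/100 = 0.6200.
Photons absorbed: 0.6200 × 0.001306 = 8.097×10⁻⁴ mol.
Product formed: 0.26 × 8.097×10⁻⁴ = 2.105×10⁻⁴ mol.
Rate: 2.105×10⁻⁴ / 5046 s = 4.2×10⁻⁸ mol s⁻¹.

4.2×10⁻⁸ mol s⁻¹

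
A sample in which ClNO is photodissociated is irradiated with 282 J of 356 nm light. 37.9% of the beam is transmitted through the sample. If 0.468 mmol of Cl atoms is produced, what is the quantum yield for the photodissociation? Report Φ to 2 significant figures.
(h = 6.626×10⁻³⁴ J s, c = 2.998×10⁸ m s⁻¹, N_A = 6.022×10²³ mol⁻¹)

Φ = 0.90

Product: 0.468 mmol = 4.68×10⁻⁴ mol.
Photon energy at 356 nm: hc/λ = (6.626×10⁻³⁴)(2.998×10⁸)/(356×10⁻⁹) = 5.580×10⁻¹⁹ J.
Photons incident: 282 / 5.580×10⁻¹⁹ = 5.054×10²⁰, i.e. 5.054×10²⁰/6.022×10²³ = 8.393×10⁻⁴ mol.
Fraction absorbed: 1 − 37.9/100 = 0.6210.
Photons absorbed: 0.6210 × 8.393×10⁻⁴ = 5.212×10⁻⁴ mol.
Φ = 4.68×10⁻⁴ mol / 5.212×10⁻⁴ mol photons = 0.90.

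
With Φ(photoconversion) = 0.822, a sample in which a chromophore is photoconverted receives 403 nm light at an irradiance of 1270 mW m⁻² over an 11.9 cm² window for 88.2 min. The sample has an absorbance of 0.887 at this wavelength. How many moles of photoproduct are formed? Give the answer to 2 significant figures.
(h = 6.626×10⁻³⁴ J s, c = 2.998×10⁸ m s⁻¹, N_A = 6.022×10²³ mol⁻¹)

Photon energy at 403 nm: hc/λ = (6.626×10⁻³⁴)(2.998×10⁸)/(403×10⁻⁹) = 4.929×10⁻¹⁹ J.
Energy delivered: (1270 mW m⁻²)(11.9×10⁻⁴ m²)(5292 s) = 7.998 J.
Photons incident: 7.998 / 4.929×10⁻¹⁹ = 1.623×10¹⁹, i.e. 1.623×10¹⁹/6.022×10²³ = 2.695×10⁻⁵ mol.
Fraction absorbed: 1 − 10^(−0.887) = 0.8703.
Photons absorbed: 0.8703 × 2.695×10⁻⁵ = 2.345×10⁻⁵ mol.
Product: Φ × n_abs = 0.822 × 2.345×10⁻⁵ = 1.928×10⁻⁵ mol.

1.9×10⁻⁵ mol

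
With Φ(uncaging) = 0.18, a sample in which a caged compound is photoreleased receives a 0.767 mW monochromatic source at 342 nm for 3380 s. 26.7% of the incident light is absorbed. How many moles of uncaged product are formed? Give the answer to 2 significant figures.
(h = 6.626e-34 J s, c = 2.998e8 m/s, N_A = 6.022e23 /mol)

Photon energy at 342 nm: hc/λ = (6.626e-34)(2.998e8)/(342e-9) = 5.808e-19 J.
Energy delivered: (0.767 mW)(3380 s) = 2.592 J.
Photons incident: 2.592 / 5.808e-19 = 4.463e18, i.e. 4.463e18/6.022e23 = 7.411e-6 mol.
Photons absorbed: 0.267 × 7.411e-6 = 1.979e-6 mol.
Product: Φ × n_abs = 0.18 × 1.979e-6 = 3.562e-7 mol.

3.6e-7 mol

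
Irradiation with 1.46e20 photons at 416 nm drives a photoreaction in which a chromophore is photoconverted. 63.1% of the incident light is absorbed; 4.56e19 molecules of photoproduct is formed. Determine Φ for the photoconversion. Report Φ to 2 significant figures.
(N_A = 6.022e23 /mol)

Product: 4.56e19 / 6.022e23 = 7.572e-5 mol.
Moles of photons: 1.46e20 / 6.022e23 = 2.424e-4 mol.
Photons absorbed: 0.631 × 2.424e-4 = 1.530e-4 mol.
Φ = 7.572e-5 mol / 1.530e-4 mol photons = 0.49.

Φ = 0.49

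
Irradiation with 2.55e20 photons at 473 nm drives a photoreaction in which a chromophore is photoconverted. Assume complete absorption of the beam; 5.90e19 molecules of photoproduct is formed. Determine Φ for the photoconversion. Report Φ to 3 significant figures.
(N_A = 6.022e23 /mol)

Product: 5.90e19 / 6.022e23 = 9.797e-5 mol.
Moles of photons: 2.55e20 / 6.022e23 = 4.234e-4 mol.
Φ = 9.797e-5 mol / 4.234e-4 mol photons = 0.231.

Φ = 0.231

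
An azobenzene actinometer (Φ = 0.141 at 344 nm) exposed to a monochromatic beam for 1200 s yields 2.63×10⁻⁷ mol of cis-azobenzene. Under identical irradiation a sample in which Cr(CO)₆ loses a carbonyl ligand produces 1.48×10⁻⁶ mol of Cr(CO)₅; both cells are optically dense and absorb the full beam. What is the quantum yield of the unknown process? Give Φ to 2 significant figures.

Photons absorbed by the actinometer: 2.63×10⁻⁷ / 0.141 = 1.865×10⁻⁶ mol.
Φ(unknown) = 1.48×10⁻⁶ / 1.865×10⁻⁶ = 0.79.

Φ = 0.79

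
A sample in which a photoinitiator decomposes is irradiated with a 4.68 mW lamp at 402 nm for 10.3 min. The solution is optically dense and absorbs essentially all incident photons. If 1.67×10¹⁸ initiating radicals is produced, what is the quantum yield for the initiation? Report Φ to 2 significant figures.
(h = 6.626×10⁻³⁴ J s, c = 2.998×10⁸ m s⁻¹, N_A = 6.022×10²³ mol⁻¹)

Φ = 0.29

Product: 1.67×10¹⁸ / 6.022×10²³ = 2.773×10⁻⁶ mol.
Photon energy at 402 nm: hc/λ = (6.626×10⁻³⁴)(2.998×10⁸)/(402×10⁻⁹) = 4.941×10⁻¹⁹ J.
Energy delivered: (4.68 mW)(618 s) = 2.892 J.
Photons incident: 2.892 / 4.941×10⁻¹⁹ = 5.853×10¹⁸, i.e. 5.853×10¹⁸/6.022×10²³ = 9.719×10⁻⁶ mol.
Φ = 2.773×10⁻⁶ mol / 9.719×10⁻⁶ mol photons = 0.29.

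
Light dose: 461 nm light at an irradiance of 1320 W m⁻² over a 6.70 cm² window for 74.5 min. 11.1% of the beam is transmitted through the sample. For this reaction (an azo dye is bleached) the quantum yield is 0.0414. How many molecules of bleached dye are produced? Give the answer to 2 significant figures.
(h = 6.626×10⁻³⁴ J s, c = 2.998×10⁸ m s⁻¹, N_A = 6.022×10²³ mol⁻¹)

3.4×10²⁰ molecules

Photon energy at 461 nm: hc/λ = (6.626×10⁻³⁴)(2.998×10⁸)/(461×10⁻⁹) = 4.309×10⁻¹⁹ J.
Energy delivered: (1320 W m⁻²)(6.70×10⁻⁴ m²)(4470 s) = 3953 J.
Photons incident: 3953 / 4.309×10⁻¹⁹ = 9.174×10²¹, i.e. 9.174×10²¹/6.022×10²³ = 0.01523 mol.
Fraction absorbed: 1 − 11.1/100 = 0.8890.
Photons absorbed: 0.8890 × 0.01523 = 0.01354 mol.
Product: Φ × n_abs = 0.0414 × 0.01354 = 5.606×10⁻⁴ mol.
As a count: 5.606×10⁻⁴ × 6.022×10²³ = 3.4×10²⁰.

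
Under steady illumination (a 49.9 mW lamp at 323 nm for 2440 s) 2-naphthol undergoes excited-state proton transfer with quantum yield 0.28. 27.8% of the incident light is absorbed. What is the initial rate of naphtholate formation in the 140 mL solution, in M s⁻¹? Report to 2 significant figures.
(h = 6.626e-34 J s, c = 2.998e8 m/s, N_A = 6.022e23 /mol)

Photon energy at 323 nm: hc/λ = (6.626e-34)(2.998e8)/(323e-9) = 6.150e-19 J.
Energy delivered: (49.9 mW)(2440 s) = 121.8 J.
Photons incident: 121.8 / 6.150e-19 = 1.980e20, i.e. 1.980e20/6.022e23 = 3.288e-4 mol.
Photons absorbed: 0.278 × 3.288e-4 = 9.141e-5 mol.
Product formed: 0.28 × 9.141e-5 = 2.559e-5 mol.
Rate: 2.559e-5 mol / (2440 s × 0.14 L) = 7.5e-8 M s⁻¹.

7.5e-8 M s⁻¹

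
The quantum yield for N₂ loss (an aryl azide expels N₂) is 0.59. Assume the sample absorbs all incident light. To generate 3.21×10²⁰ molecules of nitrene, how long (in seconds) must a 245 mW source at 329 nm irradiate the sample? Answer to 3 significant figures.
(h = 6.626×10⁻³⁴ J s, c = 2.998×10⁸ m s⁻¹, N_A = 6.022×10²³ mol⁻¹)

Product: 3.21×10²⁰ / 6.022×10²³ = 5.330×10⁻⁴ mol.
Photons that must be absorbed: 5.330×10⁻⁴ / 0.59 = 9.034×10⁻⁴ mol.
Photon energy: hc/λ = 6.038×10⁻¹⁹ J; per mole, 3.636×10⁵ J mol⁻¹.
Energy required: 9.034×10⁻⁴ × 3.636×10⁵ = 328.5 J.
Time: 328.5 J / 0.245 W = 1340 s.

t ≈ 1340 s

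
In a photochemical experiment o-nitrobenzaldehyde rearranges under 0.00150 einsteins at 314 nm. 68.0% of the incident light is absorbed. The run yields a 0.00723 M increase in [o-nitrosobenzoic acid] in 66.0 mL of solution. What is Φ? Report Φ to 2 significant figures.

Φ = 0.47

Product: (0.00723 M)(0.066 L) = 4.772×10⁻⁴ mol.
Photons absorbed: 0.680 × 0.00150 = 0.001020 mol.
Φ = 4.772×10⁻⁴ mol / 0.001020 mol photons = 0.47.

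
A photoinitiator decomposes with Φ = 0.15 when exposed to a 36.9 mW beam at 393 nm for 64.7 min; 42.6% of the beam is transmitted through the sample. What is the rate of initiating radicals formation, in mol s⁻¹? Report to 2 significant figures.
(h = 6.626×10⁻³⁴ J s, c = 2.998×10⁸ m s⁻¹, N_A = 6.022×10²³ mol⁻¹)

Photon energy at 393 nm: hc/λ = (6.626×10⁻³⁴)(2.998×10⁸)/(393×10⁻⁹) = 5.055×10⁻¹⁹ J.
Energy delivered: (36.9 mW)(3882 s) = 143.2 J.
Photons incident: 143.2 / 5.055×10⁻¹⁹ = 2.833×10²⁰, i.e. 2.833×10²⁰/6.022×10²³ = 4.704×10⁻⁴ mol.
Fraction absorbed: 1 − 42.6/100 = 0.5740.
Photons absorbed: 0.5740 × 4.704×10⁻⁴ = 2.700×10⁻⁴ mol.
Product formed: 0.15 × 2.700×10⁻⁴ = 4.050×10⁻⁵ mol.
Rate: 4.050×10⁻⁵ / 3882 s = 1.0×10⁻⁸ mol s⁻¹.

1.0×10⁻⁸ mol s⁻¹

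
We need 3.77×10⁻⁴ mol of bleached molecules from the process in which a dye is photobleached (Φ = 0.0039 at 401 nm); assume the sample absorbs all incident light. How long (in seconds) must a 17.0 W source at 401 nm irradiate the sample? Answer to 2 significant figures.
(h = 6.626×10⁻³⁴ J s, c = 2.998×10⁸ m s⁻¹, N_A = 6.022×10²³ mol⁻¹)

Photons that must be absorbed: 3.77×10⁻⁴ / 0.0039 = 0.09667 mol.
Photon energy: hc/λ = 4.954×10⁻¹⁹ J; per mole, 2.983×10⁵ J mol⁻¹.
Energy required: 0.09667 × 2.983×10⁵ = 2.884×10⁴ J.
Time: 2.884×10⁴ J / 17 W = 1700 s.

t ≈ 1700 s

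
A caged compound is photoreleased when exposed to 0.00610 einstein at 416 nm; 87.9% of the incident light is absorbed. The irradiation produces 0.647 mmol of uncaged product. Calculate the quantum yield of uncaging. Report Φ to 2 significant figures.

Product: 0.647 mmol = 6.47×10⁻⁴ mol.
Photons absorbed: 0.879 × 0.00610 = 0.005362 mol.
Φ = 6.47×10⁻⁴ mol / 0.005362 mol photons = 0.12.

Φ = 0.12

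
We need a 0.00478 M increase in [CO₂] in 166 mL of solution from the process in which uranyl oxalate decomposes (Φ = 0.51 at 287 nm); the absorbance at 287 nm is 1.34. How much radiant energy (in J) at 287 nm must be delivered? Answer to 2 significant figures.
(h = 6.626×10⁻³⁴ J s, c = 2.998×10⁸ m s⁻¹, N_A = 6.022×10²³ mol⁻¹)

Product: (0.00478 M)(0.166 L) = 7.935×10⁻⁴ mol.
Photons that must be absorbed: 7.935×10⁻⁴ / 0.51 = 0.001556 mol.
Fraction absorbed: 1 − 10^(−1.34) = 0.9543.
Incident photons needed: 0.001556 / 0.9543 = 0.001631 mol.
Photon energy: hc/λ = 6.922×10⁻¹⁹ J; per mole, 4.168×10⁵ J mol⁻¹.
Energy required: 0.001631 × 4.168×10⁵ = 680 J.

680 J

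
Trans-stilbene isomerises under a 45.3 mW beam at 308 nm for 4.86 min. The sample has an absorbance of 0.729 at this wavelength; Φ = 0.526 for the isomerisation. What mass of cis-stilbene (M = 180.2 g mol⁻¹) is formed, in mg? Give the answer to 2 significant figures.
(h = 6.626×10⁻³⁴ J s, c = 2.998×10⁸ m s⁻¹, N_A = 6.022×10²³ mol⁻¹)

Photon energy at 308 nm: hc/λ = (6.626×10⁻³⁴)(2.998×10⁸)/(308×10⁻⁹) = 6.450×10⁻¹⁹ J.
Energy delivered: (45.3 mW)(291.6 s) = 13.21 J.
Photons incident: 13.21 / 6.450×10⁻¹⁹ = 2.048×10¹⁹, i.e. 2.048×10¹⁹/6.022×10²³ = 3.401×10⁻⁵ mol.
Fraction absorbed: 1 − 10^(−0.729) = 0.8134.
Photons absorbed: 0.8134 × 3.401×10⁻⁵ = 2.766×10⁻⁵ mol.
Product: Φ × n_abs = 0.526 × 2.766×10⁻⁵ = 1.455×10⁻⁵ mol.
Mass: 1.455×10⁻⁵ × 180.2 = 0.002622 g = 2.6 mg.

2.6 mg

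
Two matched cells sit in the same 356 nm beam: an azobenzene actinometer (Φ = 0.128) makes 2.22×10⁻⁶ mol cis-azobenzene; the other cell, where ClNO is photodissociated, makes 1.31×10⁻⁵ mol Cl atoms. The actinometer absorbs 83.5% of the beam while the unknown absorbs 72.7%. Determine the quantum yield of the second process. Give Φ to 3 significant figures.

Photons absorbed by the actinometer: 2.22×10⁻⁶ / 0.128 = 1.734×10⁻⁵ mol.
Incident flux: 1.734×10⁻⁵ / 0.835 = 2.077×10⁻⁵ einstein.
Absorbed by unknown: 0.727 × 2.077×10⁻⁵ = 1.510×10⁻⁵ mol.
Φ(unknown) = 1.31×10⁻⁵ / 1.510×10⁻⁵ = 0.868.

Φ = 0.868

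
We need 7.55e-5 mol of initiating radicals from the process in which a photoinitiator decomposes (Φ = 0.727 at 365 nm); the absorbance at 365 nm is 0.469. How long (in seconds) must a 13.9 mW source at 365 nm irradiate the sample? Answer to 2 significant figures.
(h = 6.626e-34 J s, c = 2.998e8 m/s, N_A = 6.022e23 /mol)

Photons that must be absorbed: 7.55e-5 / 0.727 = 1.039e-4 mol.
Fraction absorbed: 1 − 10^(−0.469) = 0.6604.
Incident photons needed: 1.039e-4 / 0.6604 = 1.573e-4 mol.
Photon energy: hc/λ = 5.442e-19 J; per mole, 3.277e5 J mol⁻¹.
Energy required: 1.573e-4 × 3.277e5 = 51.55 J.
Time: 51.55 J / 0.0139 W = 3700 s.

t ≈ 3700 s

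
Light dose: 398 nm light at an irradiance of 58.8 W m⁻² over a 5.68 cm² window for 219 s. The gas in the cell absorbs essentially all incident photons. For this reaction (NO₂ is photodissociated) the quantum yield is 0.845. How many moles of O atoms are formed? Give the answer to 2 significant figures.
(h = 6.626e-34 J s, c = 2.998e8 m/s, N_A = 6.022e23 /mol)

2.1e-5 mol

Photon energy at 398 nm: hc/λ = (6.626e-34)(2.998e8)/(398e-9) = 4.991e-19 J.
Energy delivered: (58.8 W m⁻²)(5.68e-4 m²)(219 s) = 7.314 J.
Photons incident: 7.314 / 4.991e-19 = 1.465e19, i.e. 1.465e19/6.022e23 = 2.433e-5 mol.
Product: Φ × n_abs = 0.845 × 2.433e-5 = 2.056e-5 mol.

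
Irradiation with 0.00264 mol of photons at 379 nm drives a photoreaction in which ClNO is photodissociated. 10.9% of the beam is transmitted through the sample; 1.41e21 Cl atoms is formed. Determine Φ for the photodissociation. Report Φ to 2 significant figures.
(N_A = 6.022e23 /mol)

Product: 1.41e21 / 6.022e23 = 0.002341 mol.
Fraction absorbed: 1 − 10.9/100 = 0.8910.
Photons absorbed: 0.8910 × 0.00264 = 0.002352 mol.
Φ = 0.002341 mol / 0.002352 mol photons = 1.0.

Φ = 1.0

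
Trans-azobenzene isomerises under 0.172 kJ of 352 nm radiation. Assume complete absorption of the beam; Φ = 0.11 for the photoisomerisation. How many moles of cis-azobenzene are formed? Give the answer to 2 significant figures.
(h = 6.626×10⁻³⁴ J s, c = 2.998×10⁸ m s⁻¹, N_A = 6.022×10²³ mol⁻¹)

5.6×10⁻⁵ mol

Photon energy at 352 nm: hc/λ = (6.626×10⁻³⁴)(2.998×10⁸)/(352×10⁻⁹) = 5.643×10⁻¹⁹ J.
Incident energy: 0.172 kJ = 172 J.
Photons incident: 172 / 5.643×10⁻¹⁹ = 3.048×10²⁰, i.e. 3.048×10²⁰/6.022×10²³ = 5.061×10⁻⁴ mol.
Product: Φ × n_abs = 0.11 × 5.061×10⁻⁴ = 5.567×10⁻⁵ mol.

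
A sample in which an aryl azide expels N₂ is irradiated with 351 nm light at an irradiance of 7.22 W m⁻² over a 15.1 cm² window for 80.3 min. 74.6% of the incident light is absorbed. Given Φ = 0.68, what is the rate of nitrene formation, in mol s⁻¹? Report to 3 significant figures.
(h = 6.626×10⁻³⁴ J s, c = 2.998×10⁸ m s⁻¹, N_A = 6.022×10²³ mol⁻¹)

1.62×10⁻⁸ mol s⁻¹

Photon energy at 351 nm: hc/λ = (6.626×10⁻³⁴)(2.998×10⁸)/(351×10⁻⁹) = 5.659×10⁻¹⁹ J.
Energy delivered: (7.22 W m⁻²)(15.1×10⁻⁴ m²)(4818 s) = 52.53 J.
Photons incident: 52.53 / 5.659×10⁻¹⁹ = 9.283×10¹⁹, i.e. 9.283×10¹⁹/6.022×10²³ = 1.542×10⁻⁴ mol.
Photons absorbed: 0.746 × 1.542×10⁻⁴ = 1.150×10⁻⁴ mol.
Product formed: 0.68 × 1.150×10⁻⁴ = 7.820×10⁻⁵ mol.
Rate: 7.820×10⁻⁵ / 4818 s = 1.62×10⁻⁸ mol s⁻¹.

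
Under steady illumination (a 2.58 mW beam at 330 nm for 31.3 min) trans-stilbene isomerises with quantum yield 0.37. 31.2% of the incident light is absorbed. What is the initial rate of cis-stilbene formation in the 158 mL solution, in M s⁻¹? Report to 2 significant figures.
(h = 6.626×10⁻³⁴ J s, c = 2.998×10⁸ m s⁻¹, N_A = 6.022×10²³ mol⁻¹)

5.2×10⁻⁹ M s⁻¹

Photon energy at 330 nm: hc/λ = (6.626×10⁻³⁴)(2.998×10⁸)/(330×10⁻⁹) = 6.020×10⁻¹⁹ J.
Energy delivered: (2.58 mW)(1878 s) = 4.845 J.
Photons incident: 4.845 / 6.020×10⁻¹⁹ = 8.048×10¹⁸, i.e. 8.048×10¹⁸/6.022×10²³ = 1.336×10⁻⁵ mol.
Photons absorbed: 0.312 × 1.336×10⁻⁵ = 4.168×10⁻⁶ mol.
Product formed: 0.37 × 4.168×10⁻⁶ = 1.542×10⁻⁶ mol.
Rate: 1.542×10⁻⁶ mol / (1878 s × 0.158 L) = 5.2×10⁻⁹ M s⁻¹.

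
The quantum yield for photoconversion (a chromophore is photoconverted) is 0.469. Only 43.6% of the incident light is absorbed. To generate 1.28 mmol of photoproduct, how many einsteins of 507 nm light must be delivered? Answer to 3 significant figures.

0.00626 einstein

Product: 1.28 mmol = 0.00128 mol.
Photons that must be absorbed: 0.00128 / 0.469 = 0.002729 mol.
Incident photons needed: 0.002729 / 0.436 = 0.006259 mol.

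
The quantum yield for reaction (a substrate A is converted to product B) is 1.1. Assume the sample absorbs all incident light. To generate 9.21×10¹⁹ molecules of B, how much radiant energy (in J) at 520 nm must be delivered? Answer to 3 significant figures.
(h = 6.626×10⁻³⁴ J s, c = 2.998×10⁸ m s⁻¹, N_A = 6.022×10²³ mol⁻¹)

32.0 J

Product: 9.21×10¹⁹ / 6.022×10²³ = 1.529×10⁻⁴ mol.
Photons that must be absorbed: 1.529×10⁻⁴ / 1.1 = 1.390×10⁻⁴ mol.
Photon energy: hc/λ = 3.820×10⁻¹⁹ J; per mole, 2.300×10⁵ J mol⁻¹.
Energy required: 1.390×10⁻⁴ × 2.300×10⁵ = 32.0 J.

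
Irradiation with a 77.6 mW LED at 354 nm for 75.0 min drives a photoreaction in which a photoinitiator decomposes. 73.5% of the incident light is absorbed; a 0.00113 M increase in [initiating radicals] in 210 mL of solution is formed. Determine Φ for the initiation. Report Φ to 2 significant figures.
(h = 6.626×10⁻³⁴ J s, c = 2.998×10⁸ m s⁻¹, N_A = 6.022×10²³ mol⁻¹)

Φ = 0.31

Product: (0.00113 M)(0.21 L) = 2.373×10⁻⁴ mol.
Photon energy at 354 nm: hc/λ = (6.626×10⁻³⁴)(2.998×10⁸)/(354×10⁻⁹) = 5.612×10⁻¹⁹ J.
Energy delivered: (77.6 mW)(4500 s) = 349.2 J.
Photons incident: 349.2 / 5.612×10⁻¹⁹ = 6.222×10²⁰, i.e. 6.222×10²⁰/6.022×10²³ = 0.001033 mol.
Photons absorbed: 0.735 × 0.001033 = 7.593×10⁻⁴ mol.
Φ = 2.373×10⁻⁴ mol / 7.593×10⁻⁴ mol photons = 0.31.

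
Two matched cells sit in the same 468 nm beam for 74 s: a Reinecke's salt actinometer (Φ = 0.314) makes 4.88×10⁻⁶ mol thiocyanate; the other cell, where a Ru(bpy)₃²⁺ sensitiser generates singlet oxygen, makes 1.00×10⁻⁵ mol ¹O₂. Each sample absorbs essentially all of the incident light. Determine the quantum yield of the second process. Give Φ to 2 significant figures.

Photons absorbed by the actinometer: 4.88×10⁻⁶ / 0.314 = 1.554×10⁻⁵ mol.
Φ(unknown) = 1.00×10⁻⁵ / 1.554×10⁻⁵ = 0.64.

Φ = 0.64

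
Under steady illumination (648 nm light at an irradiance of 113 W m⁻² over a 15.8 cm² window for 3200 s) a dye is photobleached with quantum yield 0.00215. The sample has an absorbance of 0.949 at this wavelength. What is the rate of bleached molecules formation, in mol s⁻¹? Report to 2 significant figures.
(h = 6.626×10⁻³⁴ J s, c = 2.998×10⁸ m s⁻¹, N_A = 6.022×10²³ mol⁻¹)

Photon energy at 648 nm: hc/λ = (6.626×10⁻³⁴)(2.998×10⁸)/(648×10⁻⁹) = 3.066×10⁻¹⁹ J.
Energy delivered: (113 W m⁻²)(15.8×10⁻⁴ m²)(3200 s) = 571.3 J.
Photons incident: 571.3 / 3.066×10⁻¹⁹ = 1.863×10²¹, i.e. 1.863×10²¹/6.022×10²³ = 0.003094 mol.
Fraction absorbed: 1 − 10^(−0.949) = 0.8875.
Photons absorbed: 0.8875 × 0.003094 = 0.002746 mol.
Product formed: 0.00215 × 0.002746 = 5.904×10⁻⁶ mol.
Rate: 5.904×10⁻⁶ / 3200 s = 1.8×10⁻⁹ mol s⁻¹.

1.8×10⁻⁹ mol s⁻¹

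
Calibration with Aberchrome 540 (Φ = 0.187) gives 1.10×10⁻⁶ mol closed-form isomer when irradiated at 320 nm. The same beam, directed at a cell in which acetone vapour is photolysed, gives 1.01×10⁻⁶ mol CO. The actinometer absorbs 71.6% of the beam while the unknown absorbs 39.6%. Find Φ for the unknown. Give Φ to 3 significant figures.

Photons absorbed by the actinometer: 1.10×10⁻⁶ / 0.187 = 5.882×10⁻⁶ mol.
Incident flux: 5.882×10⁻⁶ / 0.716 = 8.215×10⁻⁶ einstein.
Absorbed by unknown: 0.396 × 8.215×10⁻⁶ = 3.253×10⁻⁶ mol.
Φ(unknown) = 1.01×10⁻⁶ / 3.253×10⁻⁶ = 0.310.

Φ = 0.310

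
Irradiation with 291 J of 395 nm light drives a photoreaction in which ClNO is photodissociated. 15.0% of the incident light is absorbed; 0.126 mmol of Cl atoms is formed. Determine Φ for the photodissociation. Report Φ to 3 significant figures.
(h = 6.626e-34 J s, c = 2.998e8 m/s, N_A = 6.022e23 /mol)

Product: 0.126 mmol = 1.26e-4 mol.
Photon energy at 395 nm: hc/λ = (6.626e-34)(2.998e8)/(395e-9) = 5.029e-19 J.
Photons incident: 291 / 5.029e-19 = 5.786e20, i.e. 5.786e20/6.022e23 = 9.608e-4 mol.
Photons absorbed: 0.150 × 9.608e-4 = 1.441e-4 mol.
Φ = 1.26e-4 mol / 1.441e-4 mol photons = 0.874.

Φ = 0.874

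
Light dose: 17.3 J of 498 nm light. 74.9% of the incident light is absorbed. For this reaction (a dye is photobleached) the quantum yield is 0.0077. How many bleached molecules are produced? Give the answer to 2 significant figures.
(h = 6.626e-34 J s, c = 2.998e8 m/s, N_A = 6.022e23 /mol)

2.5e17 bleached molecules

Photon energy at 498 nm: hc/λ = (6.626e-34)(2.998e8)/(498e-9) = 3.989e-19 J.
Photons incident: 17.3 / 3.989e-19 = 4.337e19, i.e. 4.337e19/6.022e23 = 7.202e-5 mol.
Photons absorbed: 0.749 × 7.202e-5 = 5.394e-5 mol.
Product: Φ × n_abs = 0.0077 × 5.394e-5 = 4.153e-7 mol.
As a count: 4.153e-7 × 6.022e23 = 2.5e17.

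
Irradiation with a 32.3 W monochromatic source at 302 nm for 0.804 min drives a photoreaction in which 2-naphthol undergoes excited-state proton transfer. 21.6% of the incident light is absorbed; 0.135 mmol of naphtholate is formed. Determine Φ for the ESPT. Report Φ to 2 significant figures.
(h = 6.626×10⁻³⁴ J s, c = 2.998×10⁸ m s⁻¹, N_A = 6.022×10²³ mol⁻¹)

Φ = 0.16

Product: 0.135 mmol = 1.35×10⁻⁴ mol.
Photon energy at 302 nm: hc/λ = (6.626×10⁻³⁴)(2.998×10⁸)/(302×10⁻⁹) = 6.578×10⁻¹⁹ J.
Energy delivered: (32.3 W)(48.24 s) = 1558 J.
Photons incident: 1558 / 6.578×10⁻¹⁹ = 2.369×10²¹, i.e. 2.369×10²¹/6.022×10²³ = 0.003934 mol.
Photons absorbed: 0.216 × 0.003934 = 8.497×10⁻⁴ mol.
Φ = 1.35×10⁻⁴ mol / 8.497×10⁻⁴ mol photons = 0.16.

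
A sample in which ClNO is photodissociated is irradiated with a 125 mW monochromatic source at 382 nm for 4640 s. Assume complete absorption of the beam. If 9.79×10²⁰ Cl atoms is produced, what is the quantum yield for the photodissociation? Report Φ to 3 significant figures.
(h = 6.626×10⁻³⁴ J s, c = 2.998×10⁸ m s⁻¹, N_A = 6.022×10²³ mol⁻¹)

Φ = 0.878

Product: 9.79×10²⁰ / 6.022×10²³ = 0.001626 mol.
Photon energy at 382 nm: hc/λ = (6.626×10⁻³⁴)(2.998×10⁸)/(382×10⁻⁹) = 5.200×10⁻¹⁹ J.
Energy delivered: (125 mW)(4640 s) = 580.0 J.
Photons incident: 580.0 / 5.200×10⁻¹⁹ = 1.115×10²¹, i.e. 1.115×10²¹/6.022×10²³ = 0.001852 mol.
Φ = 0.001626 mol / 0.001852 mol photons = 0.878.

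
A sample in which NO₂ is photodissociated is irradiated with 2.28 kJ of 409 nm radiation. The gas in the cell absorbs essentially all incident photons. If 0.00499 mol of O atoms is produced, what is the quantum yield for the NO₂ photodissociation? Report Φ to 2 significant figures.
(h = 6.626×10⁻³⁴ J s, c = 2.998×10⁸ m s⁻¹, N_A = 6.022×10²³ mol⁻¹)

Photon energy at 409 nm: hc/λ = (6.626×10⁻³⁴)(2.998×10⁸)/(409×10⁻⁹) = 4.857×10⁻¹⁹ J.
Incident energy: 2.28 kJ = 2280 J.
Photons incident: 2280 / 4.857×10⁻¹⁹ = 4.694×10²¹, i.e. 4.694×10²¹/6.022×10²³ = 0.007795 mol.
Φ = 0.00499 mol / 0.007795 mol photons = 0.64.

Φ = 0.64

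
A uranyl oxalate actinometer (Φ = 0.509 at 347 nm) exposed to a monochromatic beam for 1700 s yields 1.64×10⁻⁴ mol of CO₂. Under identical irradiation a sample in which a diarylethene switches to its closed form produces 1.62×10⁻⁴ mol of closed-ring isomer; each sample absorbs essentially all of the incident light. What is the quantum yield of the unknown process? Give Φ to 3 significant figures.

Φ = 0.503

Photons absorbed by the actinometer: 1.64×10⁻⁴ / 0.509 = 3.222×10⁻⁴ mol.
Φ(unknown) = 1.62×10⁻⁴ / 3.222×10⁻⁴ = 0.503.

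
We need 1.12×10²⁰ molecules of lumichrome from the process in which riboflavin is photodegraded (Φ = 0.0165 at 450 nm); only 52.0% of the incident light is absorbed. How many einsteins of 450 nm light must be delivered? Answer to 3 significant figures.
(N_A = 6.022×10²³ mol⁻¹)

0.0217 einstein

Product: 1.12×10²⁰ / 6.022×10²³ = 1.860×10⁻⁴ mol.
Photons that must be absorbed: 1.860×10⁻⁴ / 0.0165 = 0.01127 mol.
Incident photons needed: 0.01127 / 0.520 = 0.02167 mol.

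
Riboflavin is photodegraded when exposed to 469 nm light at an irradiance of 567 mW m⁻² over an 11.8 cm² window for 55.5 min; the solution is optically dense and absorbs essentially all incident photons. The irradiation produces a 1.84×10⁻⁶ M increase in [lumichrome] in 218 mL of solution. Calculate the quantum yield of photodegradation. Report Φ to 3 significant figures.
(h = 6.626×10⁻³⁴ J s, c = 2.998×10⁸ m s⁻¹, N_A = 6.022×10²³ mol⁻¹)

Product: (1.84×10⁻⁶ M)(0.218 L) = 4.011×10⁻⁷ mol.
Photon energy at 469 nm: hc/λ = (6.626×10⁻³⁴)(2.998×10⁸)/(469×10⁻⁹) = 4.236×10⁻¹⁹ J.
Energy delivered: (567 mW m⁻²)(11.8×10⁻⁴ m²)(3330 s) = 2.228 J.
Photons incident: 2.228 / 4.236×10⁻¹⁹ = 5.260×10¹⁸, i.e. 5.260×10¹⁸/6.022×10²³ = 8.735×10⁻⁶ mol.
Φ = 4.011×10⁻⁷ mol / 8.735×10⁻⁶ mol photons = 0.0459.

Φ = 0.0459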